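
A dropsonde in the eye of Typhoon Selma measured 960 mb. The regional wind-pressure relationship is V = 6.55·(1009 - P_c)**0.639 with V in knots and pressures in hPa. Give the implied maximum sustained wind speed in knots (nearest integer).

79 kt

ΔP = 1009 − 960 = 49 mb.
49^0.639 ≈ 12.024.
V ≈ 6.55 × 12.024 ≈ 78.8 kt.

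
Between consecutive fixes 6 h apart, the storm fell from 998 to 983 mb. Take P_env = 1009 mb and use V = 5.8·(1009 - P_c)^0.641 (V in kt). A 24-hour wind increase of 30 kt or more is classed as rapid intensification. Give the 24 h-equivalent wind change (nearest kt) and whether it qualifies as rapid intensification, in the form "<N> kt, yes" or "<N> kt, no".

V₁: ΔP = 11, V ≈ 5.8 × 11^0.641 ≈ 26.97 kt.
V₂: ΔP = 26, V ≈ 5.8 × 26^0.641 ≈ 46.82 kt.
ΔV over 6 h = 19.85 kt → 24 h equivalent = 19.85 × 24/6 ≈ 79.40 kt.
79 kt ≥ 30 kt ⇒ rapid intensification.

79 kt, yes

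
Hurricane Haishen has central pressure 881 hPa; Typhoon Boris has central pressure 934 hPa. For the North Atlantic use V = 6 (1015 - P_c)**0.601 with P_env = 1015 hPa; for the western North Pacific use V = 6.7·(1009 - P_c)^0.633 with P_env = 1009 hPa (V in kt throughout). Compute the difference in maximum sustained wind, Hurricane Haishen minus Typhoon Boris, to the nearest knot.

Hurricane Haishen: ΔP = 134; V ≈ 6 × 134^0.601 ≈ 113.90 kt.
Typhoon Boris: ΔP = 75; V ≈ 6.7 × 75^0.633 ≈ 103.04 kt.
Difference ≈ 113.90 − 103.04 = 10.86 → 11 kt.

11 kt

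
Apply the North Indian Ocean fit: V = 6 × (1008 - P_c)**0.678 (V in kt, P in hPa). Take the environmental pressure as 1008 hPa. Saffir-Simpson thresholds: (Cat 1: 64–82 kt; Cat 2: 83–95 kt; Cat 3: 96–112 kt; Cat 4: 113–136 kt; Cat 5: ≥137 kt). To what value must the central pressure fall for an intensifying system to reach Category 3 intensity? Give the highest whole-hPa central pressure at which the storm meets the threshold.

948 hPa

Category 3 begins at V = 96 kt.
Required ΔP = (96/6)^(1/0.678) = 16.000^1.475 ≈ 59.70 hPa.
P_c ≤ 1008 − 59.70 = 948.30, so the highest integer P_c is 948 hPa.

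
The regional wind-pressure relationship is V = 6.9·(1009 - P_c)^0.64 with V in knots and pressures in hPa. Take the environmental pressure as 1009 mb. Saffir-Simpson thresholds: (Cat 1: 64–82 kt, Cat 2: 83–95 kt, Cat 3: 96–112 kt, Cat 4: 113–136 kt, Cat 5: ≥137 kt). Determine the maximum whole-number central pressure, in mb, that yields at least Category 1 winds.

976 mb

Category 1 begins at V = 64 kt.
Required ΔP = (64/6.9)^(1/0.64) = 9.275^1.562 ≈ 32.47 mb.
P_c ≤ 1009 − 32.47 = 976.53, so the highest integer P_c is 976 mb.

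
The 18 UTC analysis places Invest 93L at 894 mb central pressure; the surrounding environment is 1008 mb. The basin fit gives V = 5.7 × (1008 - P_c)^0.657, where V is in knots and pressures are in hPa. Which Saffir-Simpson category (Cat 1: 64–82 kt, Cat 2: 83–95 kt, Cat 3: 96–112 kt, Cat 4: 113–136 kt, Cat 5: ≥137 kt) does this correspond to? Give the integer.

4

ΔP = 1008 − 894 = 114 mb.
V ≈ 5.7 × 114^0.657 = 5.7 × 22.46 ≈ 128 kt.
128 kt falls in the Category 4 band.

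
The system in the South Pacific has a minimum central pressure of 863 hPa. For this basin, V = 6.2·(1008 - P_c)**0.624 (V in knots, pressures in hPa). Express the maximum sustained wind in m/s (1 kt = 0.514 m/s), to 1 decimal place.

71.1 m/s

ΔP = 1008 − 863 = 145 hPa.
V ≈ 6.2 × 145^0.624 = 6.2 × 22.320 ≈ 138.384 kt.
138.384 × 0.514 ≈ 71.13 m/s → 71.1 m/s.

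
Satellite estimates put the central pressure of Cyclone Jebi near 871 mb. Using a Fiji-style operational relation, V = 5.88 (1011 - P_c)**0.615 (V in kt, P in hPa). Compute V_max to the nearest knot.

123 kt

ΔP = 1011 − 871 = 140 mb.
140^0.615 ≈ 20.887.
V ≈ 5.88 × 20.887 ≈ 122.8 kt.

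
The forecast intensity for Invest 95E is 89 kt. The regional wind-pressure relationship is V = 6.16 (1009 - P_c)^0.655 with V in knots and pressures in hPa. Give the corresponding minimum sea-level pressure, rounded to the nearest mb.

950 mb

ΔP = (V / 6.16)^(1/0.655) = (89/6.16)^1.527.
89/6.16 = 14.448; 14.448^1.527 ≈ 58.98 mb.
P_c = 1009 − 58.98 = 950.02 ≈ 950 mb.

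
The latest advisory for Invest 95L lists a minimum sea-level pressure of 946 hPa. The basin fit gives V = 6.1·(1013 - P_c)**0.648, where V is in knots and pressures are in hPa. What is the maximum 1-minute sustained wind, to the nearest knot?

93 kt

ΔP = 1013 − 946 = 67 hPa.
67^0.648 ≈ 15.251.
V ≈ 6.1 × 15.251 ≈ 93.0 kt.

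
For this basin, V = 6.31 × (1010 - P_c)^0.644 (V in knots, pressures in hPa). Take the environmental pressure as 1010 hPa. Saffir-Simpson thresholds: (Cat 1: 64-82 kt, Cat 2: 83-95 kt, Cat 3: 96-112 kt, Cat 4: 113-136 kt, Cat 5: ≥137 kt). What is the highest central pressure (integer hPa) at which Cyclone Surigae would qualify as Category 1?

973 hPa

Category 1 begins at V = 64 kt.
Required ΔP = (64/6.31)^(1/0.644) = 10.143^1.553 ≈ 36.50 hPa.
P_c ≤ 1010 − 36.50 = 973.50, so the highest integer P_c is 973 hPa.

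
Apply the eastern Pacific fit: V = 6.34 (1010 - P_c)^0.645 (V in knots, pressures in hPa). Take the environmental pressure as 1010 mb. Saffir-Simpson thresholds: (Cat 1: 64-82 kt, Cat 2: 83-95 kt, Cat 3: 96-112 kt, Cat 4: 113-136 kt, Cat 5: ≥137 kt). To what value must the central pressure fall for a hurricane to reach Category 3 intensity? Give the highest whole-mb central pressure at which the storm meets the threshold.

942 mb

Category 3 begins at V = 96 kt.
Required ΔP = (96/6.34)^(1/0.645) = 15.142^1.550 ≈ 67.57 mb.
P_c ≤ 1010 − 67.57 = 942.43, so the highest integer P_c is 942 mb.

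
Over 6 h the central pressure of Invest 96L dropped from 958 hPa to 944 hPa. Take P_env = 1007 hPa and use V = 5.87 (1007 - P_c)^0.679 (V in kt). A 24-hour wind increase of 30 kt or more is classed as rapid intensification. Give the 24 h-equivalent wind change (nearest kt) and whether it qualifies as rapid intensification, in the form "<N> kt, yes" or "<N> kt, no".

61 kt, yes

V₁: ΔP = 49, V ≈ 5.87 × 49^0.679 ≈ 82.47 kt.
V₂: ΔP = 63, V ≈ 5.87 × 63^0.679 ≈ 97.81 kt.
ΔV over 6 h = 15.34 kt → 24 h equivalent = 15.34 × 24/6 ≈ 61.36 kt.
61 kt ≥ 30 kt ⇒ rapid intensification.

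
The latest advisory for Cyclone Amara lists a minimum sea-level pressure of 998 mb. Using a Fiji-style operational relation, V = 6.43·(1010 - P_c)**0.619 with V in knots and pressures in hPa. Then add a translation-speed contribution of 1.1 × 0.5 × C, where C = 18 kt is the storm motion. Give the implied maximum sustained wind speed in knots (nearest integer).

40 kt

ΔP = 1010 − 998 = 12 mb.
12^0.619 ≈ 4.656.
V ≈ 6.43 × 4.656 ≈ 29.9 kt.
Translation term: 1.1 × 0.5 × 18 = 9.9 kt.
Corrected V ≈ 39.8 kt → 40 kt.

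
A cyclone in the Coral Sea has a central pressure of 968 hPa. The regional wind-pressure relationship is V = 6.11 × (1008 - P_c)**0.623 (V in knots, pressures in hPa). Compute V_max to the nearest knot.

ΔP = 1008 − 968 = 40 hPa.
40^0.623 ≈ 9.956.
V ≈ 6.11 × 9.956 ≈ 60.8 kt.

61 kt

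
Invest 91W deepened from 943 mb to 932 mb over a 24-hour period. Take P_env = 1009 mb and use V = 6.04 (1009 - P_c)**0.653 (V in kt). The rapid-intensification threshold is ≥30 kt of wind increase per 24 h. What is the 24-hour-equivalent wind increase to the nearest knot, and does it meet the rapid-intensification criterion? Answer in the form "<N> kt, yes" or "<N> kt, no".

V₁: ΔP = 66, V ≈ 6.04 × 66^0.653 ≈ 93.15 kt.
V₂: ΔP = 77, V ≈ 6.04 × 77^0.653 ≈ 103.02 kt.
ΔV over 24 h = 9.87 kt → 24 h equivalent = 9.87 × 24/24 ≈ 9.87 kt.
10 kt < 30 kt ⇒ not rapid intensification.

10 kt, no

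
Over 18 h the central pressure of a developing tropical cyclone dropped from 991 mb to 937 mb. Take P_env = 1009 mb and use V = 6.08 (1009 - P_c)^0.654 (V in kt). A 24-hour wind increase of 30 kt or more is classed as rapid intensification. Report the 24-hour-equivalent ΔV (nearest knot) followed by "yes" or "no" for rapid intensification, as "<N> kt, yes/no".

79 kt, yes

V₁: ΔP = 18, V ≈ 6.08 × 18^0.654 ≈ 40.26 kt.
V₂: ΔP = 72, V ≈ 6.08 × 72^0.654 ≈ 99.68 kt.
ΔV over 18 h = 59.42 kt → 24 h equivalent = 59.42 × 24/18 ≈ 79.23 kt.
79 kt ≥ 30 kt ⇒ rapid intensification.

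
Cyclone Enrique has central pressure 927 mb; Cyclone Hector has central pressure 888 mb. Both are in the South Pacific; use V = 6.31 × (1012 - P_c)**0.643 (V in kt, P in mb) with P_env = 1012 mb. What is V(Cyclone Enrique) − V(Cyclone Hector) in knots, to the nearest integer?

-30 kt

Cyclone Enrique: ΔP = 85; V ≈ 6.31 × 85^0.643 ≈ 109.81 kt.
Cyclone Hector: ΔP = 124; V ≈ 6.31 × 124^0.643 ≈ 139.99 kt.
Difference ≈ 109.81 − 139.99 = -30.18 → -30 kt.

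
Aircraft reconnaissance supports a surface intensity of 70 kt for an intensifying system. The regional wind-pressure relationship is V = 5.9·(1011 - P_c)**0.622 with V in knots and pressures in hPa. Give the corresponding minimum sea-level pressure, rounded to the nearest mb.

958 mb

ΔP = (V / 5.9)^(1/0.622) = (70/5.9)^1.608.
70/5.9 = 11.864; 11.864^1.608 ≈ 53.34 mb.
P_c = 1011 − 53.34 = 957.66 ≈ 958 mb.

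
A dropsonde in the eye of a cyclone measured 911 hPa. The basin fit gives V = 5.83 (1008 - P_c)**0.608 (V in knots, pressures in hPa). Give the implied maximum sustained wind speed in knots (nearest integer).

94 kt

ΔP = 1008 − 911 = 97 hPa.
97^0.608 ≈ 16.142.
V ≈ 5.83 × 16.142 ≈ 94.1 kt.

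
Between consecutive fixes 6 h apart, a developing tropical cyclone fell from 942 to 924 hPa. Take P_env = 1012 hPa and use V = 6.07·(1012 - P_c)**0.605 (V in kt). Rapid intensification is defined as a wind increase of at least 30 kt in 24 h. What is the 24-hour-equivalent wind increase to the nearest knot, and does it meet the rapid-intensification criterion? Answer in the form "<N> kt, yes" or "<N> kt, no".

V₁: ΔP = 70, V ≈ 6.07 × 70^0.605 ≈ 79.34 kt.
V₂: ΔP = 88, V ≈ 6.07 × 88^0.605 ≈ 91.12 kt.
ΔV over 6 h = 11.78 kt → 24 h equivalent = 11.78 × 24/6 ≈ 47.12 kt.
47 kt ≥ 30 kt ⇒ rapid intensification.

47 kt, yes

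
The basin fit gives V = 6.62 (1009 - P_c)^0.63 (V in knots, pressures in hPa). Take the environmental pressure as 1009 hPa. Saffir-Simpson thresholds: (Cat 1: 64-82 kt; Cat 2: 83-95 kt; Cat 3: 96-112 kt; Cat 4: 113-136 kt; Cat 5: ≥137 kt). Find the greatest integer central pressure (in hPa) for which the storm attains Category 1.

Category 1 begins at V = 64 kt.
Required ΔP = (64/6.62)^(1/0.63) = 9.668^1.587 ≈ 36.64 hPa.
P_c ≤ 1009 − 36.64 = 972.36, so the highest integer P_c is 972 hPa.

972 hPa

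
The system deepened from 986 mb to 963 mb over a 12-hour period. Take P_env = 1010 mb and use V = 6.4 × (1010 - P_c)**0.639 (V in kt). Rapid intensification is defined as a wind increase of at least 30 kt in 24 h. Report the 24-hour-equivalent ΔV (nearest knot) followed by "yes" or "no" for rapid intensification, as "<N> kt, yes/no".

52 kt, yes

V₁: ΔP = 24, V ≈ 6.4 × 24^0.639 ≈ 48.77 kt.
V₂: ΔP = 47, V ≈ 6.4 × 47^0.639 ≈ 74.93 kt.
ΔV over 12 h = 26.16 kt → 24 h equivalent = 26.16 × 24/12 ≈ 52.32 kt.
52 kt ≥ 30 kt ⇒ rapid intensification.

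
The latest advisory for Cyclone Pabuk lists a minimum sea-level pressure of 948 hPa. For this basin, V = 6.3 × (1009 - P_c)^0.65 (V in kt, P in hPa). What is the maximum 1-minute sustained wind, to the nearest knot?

91 kt

ΔP = 1009 − 948 = 61 hPa.
61^0.65 ≈ 14.470.
V ≈ 6.3 × 14.470 ≈ 91.2 kt.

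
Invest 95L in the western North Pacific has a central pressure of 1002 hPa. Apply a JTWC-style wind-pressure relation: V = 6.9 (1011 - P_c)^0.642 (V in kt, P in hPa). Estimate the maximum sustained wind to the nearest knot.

28 kt

ΔP = 1011 − 1002 = 9 hPa.
9^0.642 ≈ 4.098.
V ≈ 6.9 × 4.098 ≈ 28.3 kt.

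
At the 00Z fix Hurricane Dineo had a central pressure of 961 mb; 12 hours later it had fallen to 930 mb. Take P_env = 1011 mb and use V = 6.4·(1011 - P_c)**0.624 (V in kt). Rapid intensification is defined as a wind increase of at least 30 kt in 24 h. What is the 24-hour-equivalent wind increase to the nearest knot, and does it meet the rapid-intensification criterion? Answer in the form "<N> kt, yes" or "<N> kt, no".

52 kt, yes

V₁: ΔP = 50, V ≈ 6.4 × 50^0.624 ≈ 73.51 kt.
V₂: ΔP = 81, V ≈ 6.4 × 81^0.624 ≈ 99.33 kt.
ΔV over 12 h = 25.82 kt → 24 h equivalent = 25.82 × 24/12 ≈ 51.64 kt.
52 kt ≥ 30 kt ⇒ rapid intensification.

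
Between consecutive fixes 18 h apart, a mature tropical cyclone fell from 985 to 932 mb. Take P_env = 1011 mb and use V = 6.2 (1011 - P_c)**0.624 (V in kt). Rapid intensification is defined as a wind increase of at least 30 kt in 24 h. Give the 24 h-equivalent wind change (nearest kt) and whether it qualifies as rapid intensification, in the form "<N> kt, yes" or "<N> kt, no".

63 kt, yes

V₁: ΔP = 26, V ≈ 6.2 × 26^0.624 ≈ 47.35 kt.
V₂: ΔP = 79, V ≈ 6.2 × 79^0.624 ≈ 94.74 kt.
ΔV over 18 h = 47.39 kt → 24 h equivalent = 47.39 × 24/18 ≈ 63.19 kt.
63 kt ≥ 30 kt ⇒ rapid intensification.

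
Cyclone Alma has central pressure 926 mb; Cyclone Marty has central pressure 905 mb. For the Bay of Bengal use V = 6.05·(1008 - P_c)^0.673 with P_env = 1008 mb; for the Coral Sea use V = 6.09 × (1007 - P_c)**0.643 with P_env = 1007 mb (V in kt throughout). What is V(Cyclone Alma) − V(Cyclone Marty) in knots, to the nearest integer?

-2 kt

Cyclone Alma: ΔP = 82; V ≈ 6.05 × 82^0.673 ≈ 117.42 kt.
Cyclone Marty: ΔP = 102; V ≈ 6.09 × 102^0.643 ≈ 119.16 kt.
Difference ≈ 117.42 − 119.16 = -1.74 → -2 kt.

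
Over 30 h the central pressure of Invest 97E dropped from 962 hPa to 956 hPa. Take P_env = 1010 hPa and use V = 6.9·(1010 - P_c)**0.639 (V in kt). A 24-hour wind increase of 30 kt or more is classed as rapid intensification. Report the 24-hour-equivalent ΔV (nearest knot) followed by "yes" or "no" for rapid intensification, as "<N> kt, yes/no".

5 kt, no

V₁: ΔP = 48, V ≈ 6.9 × 48^0.639 ≈ 81.88 kt.
V₂: ΔP = 54, V ≈ 6.9 × 54^0.639 ≈ 88.28 kt.
ΔV over 30 h = 6.40 kt → 24 h equivalent = 6.40 × 24/30 ≈ 5.12 kt.
5 kt < 30 kt ⇒ not rapid intensification.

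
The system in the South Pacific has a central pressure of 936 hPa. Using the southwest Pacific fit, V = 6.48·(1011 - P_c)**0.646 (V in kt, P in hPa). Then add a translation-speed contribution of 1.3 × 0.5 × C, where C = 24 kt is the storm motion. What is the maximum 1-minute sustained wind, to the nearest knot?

ΔP = 1011 − 936 = 75 hPa.
75^0.646 ≈ 16.266.
V ≈ 6.48 × 16.266 ≈ 105.4 kt.
Translation term: 1.3 × 0.5 × 24 = 15.6 kt.
Corrected V ≈ 121 kt → 121 kt.

121 kt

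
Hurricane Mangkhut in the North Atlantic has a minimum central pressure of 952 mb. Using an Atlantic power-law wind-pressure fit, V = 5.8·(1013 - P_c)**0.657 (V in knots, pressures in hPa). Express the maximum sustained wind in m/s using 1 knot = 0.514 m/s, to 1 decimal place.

ΔP = 1013 − 952 = 61 mb.
V ≈ 5.8 × 61^0.657 = 5.8 × 14.892 ≈ 86.375 kt.
86.375 × 0.514 ≈ 44.40 m/s → 44.4 m/s.

44.4 m/s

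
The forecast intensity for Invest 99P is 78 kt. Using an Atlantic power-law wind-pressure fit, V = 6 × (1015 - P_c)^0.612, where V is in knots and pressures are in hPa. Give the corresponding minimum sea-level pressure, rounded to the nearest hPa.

ΔP = (V / 6)^(1/0.612) = (78/6)^1.634.
78/6 = 13.000; 13.000^1.634 ≈ 66.10 hPa.
P_c = 1015 − 66.10 = 948.90 ≈ 949 hPa.

949 hPa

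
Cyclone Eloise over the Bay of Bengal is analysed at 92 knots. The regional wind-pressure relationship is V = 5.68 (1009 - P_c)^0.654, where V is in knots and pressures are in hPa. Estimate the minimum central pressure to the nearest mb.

938 mb

ΔP = (V / 5.68)^(1/0.654) = (92/5.68)^1.529.
92/5.68 = 16.197; 16.197^1.529 ≈ 70.68 mb.
P_c = 1009 − 70.68 = 938.32 ≈ 938 mb.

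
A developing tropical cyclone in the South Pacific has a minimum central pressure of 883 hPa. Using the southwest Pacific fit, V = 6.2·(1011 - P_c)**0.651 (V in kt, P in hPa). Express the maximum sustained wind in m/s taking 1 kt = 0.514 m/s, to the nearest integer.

ΔP = 1011 − 883 = 128 hPa.
V ≈ 6.2 × 128^0.651 = 6.2 × 23.539 ≈ 145.944 kt.
145.944 × 0.514 ≈ 75.02 m/s → 75 m/s.

75 m/s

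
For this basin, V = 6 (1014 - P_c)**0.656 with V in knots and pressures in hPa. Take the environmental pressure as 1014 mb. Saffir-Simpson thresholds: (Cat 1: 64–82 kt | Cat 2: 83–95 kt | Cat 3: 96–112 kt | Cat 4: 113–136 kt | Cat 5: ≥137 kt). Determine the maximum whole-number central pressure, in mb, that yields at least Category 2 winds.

Category 2 begins at V = 83 kt.
Required ΔP = (83/6)^(1/0.656) = 13.833^1.524 ≈ 54.86 mb.
P_c ≤ 1014 − 54.86 = 959.14, so the highest integer P_c is 959 mb.

959 mb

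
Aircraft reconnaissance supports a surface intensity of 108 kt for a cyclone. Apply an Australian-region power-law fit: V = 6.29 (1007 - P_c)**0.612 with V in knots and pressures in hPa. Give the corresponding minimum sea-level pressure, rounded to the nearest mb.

903 mb

ΔP = (V / 6.29)^(1/0.612) = (108/6.29)^1.634.
108/6.29 = 17.170; 17.170^1.634 ≈ 104.14 mb.
P_c = 1007 − 104.14 = 902.86 ≈ 903 mb.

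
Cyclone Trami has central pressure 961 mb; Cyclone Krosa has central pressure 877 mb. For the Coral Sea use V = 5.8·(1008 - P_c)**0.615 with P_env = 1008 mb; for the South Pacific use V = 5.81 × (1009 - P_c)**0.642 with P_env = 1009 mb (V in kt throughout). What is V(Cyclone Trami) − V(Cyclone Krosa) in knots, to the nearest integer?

Cyclone Trami: ΔP = 47; V ≈ 5.8 × 47^0.615 ≈ 61.91 kt.
Cyclone Krosa: ΔP = 132; V ≈ 5.81 × 132^0.642 ≈ 133.53 kt.
Difference ≈ 61.91 − 133.53 = -71.62 → -72 kt.

-72 kt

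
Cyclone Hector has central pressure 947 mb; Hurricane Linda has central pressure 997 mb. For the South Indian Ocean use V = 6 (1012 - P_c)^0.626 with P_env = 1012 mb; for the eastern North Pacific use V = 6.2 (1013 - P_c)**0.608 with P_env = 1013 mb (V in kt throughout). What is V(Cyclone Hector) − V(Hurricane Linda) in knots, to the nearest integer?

48 kt

Cyclone Hector: ΔP = 65; V ≈ 6 × 65^0.626 ≈ 81.85 kt.
Hurricane Linda: ΔP = 16; V ≈ 6.2 × 16^0.608 ≈ 33.46 kt.
Difference ≈ 81.85 − 33.46 = 48.39 → 48 kt.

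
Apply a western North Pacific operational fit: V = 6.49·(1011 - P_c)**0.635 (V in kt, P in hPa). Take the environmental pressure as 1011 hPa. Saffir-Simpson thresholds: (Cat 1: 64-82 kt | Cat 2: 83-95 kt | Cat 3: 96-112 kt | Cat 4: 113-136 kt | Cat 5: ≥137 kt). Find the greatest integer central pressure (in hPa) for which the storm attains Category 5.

Category 5 begins at V = 137 kt.
Required ΔP = (137/6.49)^(1/0.635) = 21.109^1.575 ≈ 121.84 hPa.
P_c ≤ 1011 − 121.84 = 889.16, so the highest integer P_c is 889 hPa.

889 hPa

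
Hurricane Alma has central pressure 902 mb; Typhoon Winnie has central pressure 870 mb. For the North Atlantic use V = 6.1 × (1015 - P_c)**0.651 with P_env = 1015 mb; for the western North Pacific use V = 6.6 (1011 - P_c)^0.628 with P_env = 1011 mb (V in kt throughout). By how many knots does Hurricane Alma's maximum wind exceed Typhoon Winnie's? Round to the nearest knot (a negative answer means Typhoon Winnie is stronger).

-15 kt

Hurricane Alma: ΔP = 113; V ≈ 6.1 × 113^0.651 ≈ 132.40 kt.
Typhoon Winnie: ΔP = 141; V ≈ 6.6 × 141^0.628 ≈ 147.66 kt.
Difference ≈ 132.40 − 147.66 = -15.26 → -15 kt.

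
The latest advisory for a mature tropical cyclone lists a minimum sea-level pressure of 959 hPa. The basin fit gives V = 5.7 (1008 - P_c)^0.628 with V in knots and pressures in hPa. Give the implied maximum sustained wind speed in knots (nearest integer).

ΔP = 1008 − 959 = 49 hPa.
49^0.628 ≈ 11.520.
V ≈ 5.7 × 11.520 ≈ 65.7 kt.

66 kt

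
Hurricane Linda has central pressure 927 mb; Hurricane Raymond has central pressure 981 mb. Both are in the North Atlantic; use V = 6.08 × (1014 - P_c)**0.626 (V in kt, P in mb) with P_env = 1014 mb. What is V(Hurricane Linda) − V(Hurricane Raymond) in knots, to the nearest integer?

45 kt

Hurricane Linda: ΔP = 87; V ≈ 6.08 × 87^0.626 ≈ 99.55 kt.
Hurricane Raymond: ΔP = 33; V ≈ 6.08 × 33^0.626 ≈ 54.26 kt.
Difference ≈ 99.55 − 54.26 = 45.29 → 45 kt.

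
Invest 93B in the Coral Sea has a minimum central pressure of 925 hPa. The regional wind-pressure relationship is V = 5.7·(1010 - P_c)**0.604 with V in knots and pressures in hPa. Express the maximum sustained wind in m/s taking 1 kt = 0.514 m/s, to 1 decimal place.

42.9 m/s

ΔP = 1010 − 925 = 85 hPa.
V ≈ 5.7 × 85^0.604 = 5.7 × 14.634 ≈ 83.415 kt.
83.415 × 0.514 ≈ 42.88 m/s → 42.9 m/s.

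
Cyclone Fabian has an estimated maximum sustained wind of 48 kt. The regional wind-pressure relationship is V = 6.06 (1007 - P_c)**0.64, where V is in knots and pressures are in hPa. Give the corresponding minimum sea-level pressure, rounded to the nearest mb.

ΔP = (V / 6.06)^(1/0.64) = (48/6.06)^1.562.
48/6.06 = 7.921; 7.921^1.562 ≈ 25.37 mb.
P_c = 1007 − 25.37 = 981.63 ≈ 982 mb.

982 mb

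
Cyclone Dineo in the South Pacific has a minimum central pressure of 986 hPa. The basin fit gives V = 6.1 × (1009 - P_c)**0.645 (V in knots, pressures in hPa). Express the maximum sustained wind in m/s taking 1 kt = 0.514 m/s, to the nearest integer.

24 m/s

ΔP = 1009 − 986 = 23 hPa.
V ≈ 6.1 × 23^0.645 = 6.1 × 7.556 ≈ 46.094 kt.
46.094 × 0.514 ≈ 23.69 m/s → 24 m/s.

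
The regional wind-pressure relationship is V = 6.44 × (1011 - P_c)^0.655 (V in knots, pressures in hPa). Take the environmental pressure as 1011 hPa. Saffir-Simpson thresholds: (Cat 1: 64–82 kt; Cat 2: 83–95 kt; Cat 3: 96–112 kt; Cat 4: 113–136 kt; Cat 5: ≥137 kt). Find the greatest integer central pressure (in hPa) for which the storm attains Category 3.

Category 3 begins at V = 96 kt.
Required ΔP = (96/6.44)^(1/0.655) = 14.907^1.527 ≈ 61.86 hPa.
P_c ≤ 1011 − 61.86 = 949.14, so the highest integer P_c is 949 hPa.

949 hPa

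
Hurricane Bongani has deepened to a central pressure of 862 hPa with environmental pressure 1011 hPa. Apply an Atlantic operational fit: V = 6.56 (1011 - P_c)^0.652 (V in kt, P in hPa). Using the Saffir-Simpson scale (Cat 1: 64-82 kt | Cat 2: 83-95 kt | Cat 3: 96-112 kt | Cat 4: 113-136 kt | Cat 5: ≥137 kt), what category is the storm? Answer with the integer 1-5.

5

ΔP = 1011 − 862 = 149 hPa.
V ≈ 6.56 × 149^0.652 = 6.56 × 26.12 ≈ 171 kt.
171 kt falls in the Category 5 band.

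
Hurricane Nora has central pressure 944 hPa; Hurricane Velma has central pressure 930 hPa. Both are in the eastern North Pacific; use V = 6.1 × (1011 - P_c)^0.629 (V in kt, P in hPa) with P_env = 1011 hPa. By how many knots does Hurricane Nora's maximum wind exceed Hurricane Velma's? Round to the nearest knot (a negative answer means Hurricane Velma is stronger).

Hurricane Nora: ΔP = 67; V ≈ 6.1 × 67^0.629 ≈ 85.89 kt.
Hurricane Velma: ΔP = 81; V ≈ 6.1 × 81^0.629 ≈ 96.78 kt.
Difference ≈ 85.89 − 96.78 = -10.89 → -11 kt.

-11 kt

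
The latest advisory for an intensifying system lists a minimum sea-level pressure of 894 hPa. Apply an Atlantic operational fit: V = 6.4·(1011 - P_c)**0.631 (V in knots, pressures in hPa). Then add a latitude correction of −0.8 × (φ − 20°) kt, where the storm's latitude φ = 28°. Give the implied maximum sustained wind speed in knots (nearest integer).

123 kt

ΔP = 1011 − 894 = 117 hPa.
117^0.631 ≈ 20.185.
V ≈ 6.4 × 20.185 ≈ 129.2 kt.
Latitude correction: −0.8 × (28 − 20) = -6.4 kt.
Corrected V ≈ 122.8 kt → 123 kt.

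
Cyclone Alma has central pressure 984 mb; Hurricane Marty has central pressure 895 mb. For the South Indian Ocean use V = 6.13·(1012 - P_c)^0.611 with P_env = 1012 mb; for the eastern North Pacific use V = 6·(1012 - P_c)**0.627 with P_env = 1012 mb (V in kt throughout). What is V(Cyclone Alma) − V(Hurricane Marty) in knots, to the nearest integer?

-72 kt

Cyclone Alma: ΔP = 28; V ≈ 6.13 × 28^0.611 ≈ 46.95 kt.
Hurricane Marty: ΔP = 117; V ≈ 6 × 117^0.627 ≈ 118.82 kt.
Difference ≈ 46.95 − 118.82 = -71.87 → -72 kt.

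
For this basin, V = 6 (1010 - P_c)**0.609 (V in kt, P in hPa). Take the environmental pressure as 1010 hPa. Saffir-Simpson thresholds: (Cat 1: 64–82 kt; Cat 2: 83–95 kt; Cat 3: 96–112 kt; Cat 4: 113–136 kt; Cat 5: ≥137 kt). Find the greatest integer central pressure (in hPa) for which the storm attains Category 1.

961 hPa

Category 1 begins at V = 64 kt.
Required ΔP = (64/6)^(1/0.609) = 10.667^1.642 ≈ 48.76 hPa.
P_c ≤ 1010 − 48.76 = 961.24, so the highest integer P_c is 961 hPa.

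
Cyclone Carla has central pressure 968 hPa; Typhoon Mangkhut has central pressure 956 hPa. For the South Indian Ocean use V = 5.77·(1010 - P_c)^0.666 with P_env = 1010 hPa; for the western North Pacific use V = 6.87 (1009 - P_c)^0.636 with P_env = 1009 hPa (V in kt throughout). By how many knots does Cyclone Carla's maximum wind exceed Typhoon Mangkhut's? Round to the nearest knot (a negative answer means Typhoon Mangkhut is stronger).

-16 kt

Cyclone Carla: ΔP = 42; V ≈ 5.77 × 42^0.666 ≈ 69.54 kt.
Typhoon Mangkhut: ΔP = 53; V ≈ 6.87 × 53^0.636 ≈ 85.82 kt.
Difference ≈ 69.54 − 85.82 = -16.28 → -16 kt.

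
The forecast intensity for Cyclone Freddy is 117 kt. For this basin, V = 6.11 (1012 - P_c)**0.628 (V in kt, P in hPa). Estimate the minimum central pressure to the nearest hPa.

902 hPa

ΔP = (V / 6.11)^(1/0.628) = (117/6.11)^1.592.
117/6.11 = 19.149; 19.149^1.592 ≈ 110.06 hPa.
P_c = 1012 − 110.06 = 901.94 ≈ 902 hPa.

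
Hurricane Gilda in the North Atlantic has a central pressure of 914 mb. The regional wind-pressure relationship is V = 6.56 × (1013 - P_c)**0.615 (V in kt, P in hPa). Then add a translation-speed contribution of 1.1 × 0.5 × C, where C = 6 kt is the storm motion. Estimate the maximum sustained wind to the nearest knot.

114 kt

ΔP = 1013 − 914 = 99 mb.
99^0.615 ≈ 16.878.
V ≈ 6.56 × 16.878 ≈ 110.7 kt.
Translation term: 1.1 × 0.5 × 6 = 3.3 kt.
Corrected V ≈ 114 kt → 114 kt.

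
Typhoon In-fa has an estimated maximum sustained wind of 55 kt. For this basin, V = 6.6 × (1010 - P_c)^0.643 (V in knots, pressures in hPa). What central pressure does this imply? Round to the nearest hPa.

ΔP = (V / 6.6)^(1/0.643) = (55/6.6)^1.555.
55/6.6 = 8.333; 8.333^1.555 ≈ 27.04 hPa.
P_c = 1010 − 27.04 = 982.96 ≈ 983 hPa.

983 hPa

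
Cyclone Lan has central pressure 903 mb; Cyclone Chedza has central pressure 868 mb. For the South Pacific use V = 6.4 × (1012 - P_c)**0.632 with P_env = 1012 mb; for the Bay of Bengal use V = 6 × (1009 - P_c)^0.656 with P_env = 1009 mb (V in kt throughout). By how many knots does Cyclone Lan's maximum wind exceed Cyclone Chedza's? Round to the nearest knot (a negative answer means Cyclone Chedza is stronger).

Cyclone Lan: ΔP = 109; V ≈ 6.4 × 109^0.632 ≈ 124.12 kt.
Cyclone Chedza: ΔP = 141; V ≈ 6 × 141^0.656 ≈ 154.18 kt.
Difference ≈ 124.12 − 154.18 = -30.06 → -30 kt.

-30 kt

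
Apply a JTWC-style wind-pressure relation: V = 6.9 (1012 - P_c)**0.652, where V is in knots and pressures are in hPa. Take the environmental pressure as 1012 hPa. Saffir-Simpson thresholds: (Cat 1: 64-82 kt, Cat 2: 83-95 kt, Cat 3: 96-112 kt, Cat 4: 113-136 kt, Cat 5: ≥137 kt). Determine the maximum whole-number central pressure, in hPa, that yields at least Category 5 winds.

Category 5 begins at V = 137 kt.
Required ΔP = (137/6.9)^(1/0.652) = 19.855^1.534 ≈ 97.86 hPa.
P_c ≤ 1012 − 97.86 = 914.14, so the highest integer P_c is 914 hPa.

914 hPa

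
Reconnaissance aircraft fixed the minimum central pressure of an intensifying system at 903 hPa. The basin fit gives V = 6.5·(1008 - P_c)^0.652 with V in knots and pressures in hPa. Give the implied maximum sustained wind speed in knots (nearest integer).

135 kt

ΔP = 1008 − 903 = 105 hPa.
105^0.652 ≈ 20.788.
V ≈ 6.5 × 20.788 ≈ 135.1 kt.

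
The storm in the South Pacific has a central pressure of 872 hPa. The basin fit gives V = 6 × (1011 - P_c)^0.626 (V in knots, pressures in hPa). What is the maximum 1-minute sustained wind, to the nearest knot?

ΔP = 1011 − 872 = 139 hPa.
139^0.626 ≈ 21.955.
V ≈ 6 × 21.955 ≈ 131.7 kt.

132 kt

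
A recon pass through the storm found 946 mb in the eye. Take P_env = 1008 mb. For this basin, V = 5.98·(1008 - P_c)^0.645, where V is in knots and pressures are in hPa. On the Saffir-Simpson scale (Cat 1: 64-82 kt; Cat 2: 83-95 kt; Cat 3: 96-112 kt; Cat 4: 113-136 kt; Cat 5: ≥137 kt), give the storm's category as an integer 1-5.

ΔP = 1008 − 946 = 62 mb.
V ≈ 5.98 × 62^0.645 = 5.98 × 14.32 ≈ 86 kt.
86 kt falls in the Category 2 band.

2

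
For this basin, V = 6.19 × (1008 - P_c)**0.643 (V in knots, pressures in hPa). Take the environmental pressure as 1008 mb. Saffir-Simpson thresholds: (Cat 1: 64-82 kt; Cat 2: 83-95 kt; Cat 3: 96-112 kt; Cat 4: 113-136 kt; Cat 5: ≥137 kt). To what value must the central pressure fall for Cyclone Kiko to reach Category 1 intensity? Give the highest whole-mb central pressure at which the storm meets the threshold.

Category 1 begins at V = 64 kt.
Required ΔP = (64/6.19)^(1/0.643) = 10.339^1.555 ≈ 37.82 mb.
P_c ≤ 1008 − 37.82 = 970.18, so the highest integer P_c is 970 mb.

970 mb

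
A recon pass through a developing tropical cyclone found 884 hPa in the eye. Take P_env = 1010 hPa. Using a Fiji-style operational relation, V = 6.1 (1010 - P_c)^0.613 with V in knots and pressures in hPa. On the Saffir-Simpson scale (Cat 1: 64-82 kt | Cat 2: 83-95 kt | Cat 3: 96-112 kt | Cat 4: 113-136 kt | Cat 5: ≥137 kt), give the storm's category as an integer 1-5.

4

ΔP = 1010 − 884 = 126 hPa.
V ≈ 6.1 × 126^0.613 = 6.1 × 19.39 ≈ 118 kt.
118 kt falls in the Category 4 band.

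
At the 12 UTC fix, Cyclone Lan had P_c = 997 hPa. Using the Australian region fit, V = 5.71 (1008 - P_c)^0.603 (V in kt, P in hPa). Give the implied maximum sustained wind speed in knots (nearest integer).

24 kt

ΔP = 1008 − 997 = 11 hPa.
11^0.603 ≈ 4.246.
V ≈ 5.71 × 4.246 ≈ 24.2 kt.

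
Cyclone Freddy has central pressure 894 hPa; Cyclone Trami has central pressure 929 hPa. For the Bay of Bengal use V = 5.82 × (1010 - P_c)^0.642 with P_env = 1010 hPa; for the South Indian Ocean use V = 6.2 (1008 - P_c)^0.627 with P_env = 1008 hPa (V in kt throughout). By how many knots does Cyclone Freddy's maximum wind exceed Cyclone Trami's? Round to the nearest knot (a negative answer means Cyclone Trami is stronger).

27 kt

Cyclone Freddy: ΔP = 116; V ≈ 5.82 × 116^0.642 ≈ 123.11 kt.
Cyclone Trami: ΔP = 79; V ≈ 6.2 × 79^0.627 ≈ 95.99 kt.
Difference ≈ 123.11 − 95.99 = 27.12 → 27 kt.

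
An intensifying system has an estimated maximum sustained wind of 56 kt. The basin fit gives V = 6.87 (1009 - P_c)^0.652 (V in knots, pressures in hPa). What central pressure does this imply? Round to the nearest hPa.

984 hPa

ΔP = (V / 6.87)^(1/0.652) = (56/6.87)^1.534.
56/6.87 = 8.151; 8.151^1.534 ≈ 24.98 hPa.
P_c = 1009 − 24.98 = 984.02 ≈ 984 hPa.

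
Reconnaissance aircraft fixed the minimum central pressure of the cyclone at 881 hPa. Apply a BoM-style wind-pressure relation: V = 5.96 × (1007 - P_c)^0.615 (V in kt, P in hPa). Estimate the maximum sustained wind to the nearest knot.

ΔP = 1007 − 881 = 126 hPa.
126^0.615 ≈ 19.576.
V ≈ 5.96 × 19.576 ≈ 116.7 kt.

117 kt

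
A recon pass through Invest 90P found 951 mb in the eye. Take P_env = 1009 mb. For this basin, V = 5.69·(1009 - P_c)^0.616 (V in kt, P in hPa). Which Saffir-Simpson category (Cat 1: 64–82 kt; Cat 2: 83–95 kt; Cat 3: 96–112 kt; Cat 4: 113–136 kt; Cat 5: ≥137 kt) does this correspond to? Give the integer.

ΔP = 1009 − 951 = 58 mb.
V ≈ 5.69 × 58^0.616 = 5.69 × 12.20 ≈ 69 kt.
69 kt falls in the Category 1 band.

1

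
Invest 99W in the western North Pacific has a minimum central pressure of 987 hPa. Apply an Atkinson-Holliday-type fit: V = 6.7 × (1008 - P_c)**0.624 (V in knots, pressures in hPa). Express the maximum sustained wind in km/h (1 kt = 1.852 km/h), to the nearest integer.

ΔP = 1008 − 987 = 21 hPa.
V ≈ 6.7 × 21^0.624 = 6.7 × 6.684 ≈ 44.786 kt.
44.786 × 1.852 ≈ 82.94 km/h → 83 km/h.

83 km/h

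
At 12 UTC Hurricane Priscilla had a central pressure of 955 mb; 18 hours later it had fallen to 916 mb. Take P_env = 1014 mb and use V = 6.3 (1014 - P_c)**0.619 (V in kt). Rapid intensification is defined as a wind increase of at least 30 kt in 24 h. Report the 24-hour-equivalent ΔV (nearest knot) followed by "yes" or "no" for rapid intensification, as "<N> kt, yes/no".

39 kt, yes

V₁: ΔP = 59, V ≈ 6.3 × 59^0.619 ≈ 78.61 kt.
V₂: ΔP = 98, V ≈ 6.3 × 98^0.619 ≈ 107.62 kt.
ΔV over 18 h = 29.01 kt → 24 h equivalent = 29.01 × 24/18 ≈ 38.68 kt.
39 kt ≥ 30 kt ⇒ rapid intensification.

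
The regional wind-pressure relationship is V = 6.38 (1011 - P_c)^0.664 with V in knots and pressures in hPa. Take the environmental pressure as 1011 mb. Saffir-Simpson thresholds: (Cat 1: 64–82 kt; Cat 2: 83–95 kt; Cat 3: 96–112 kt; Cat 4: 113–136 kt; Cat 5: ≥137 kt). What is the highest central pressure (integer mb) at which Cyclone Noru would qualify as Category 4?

935 mb

Category 4 begins at V = 113 kt.
Required ΔP = (113/6.38)^(1/0.664) = 17.712^1.506 ≈ 75.84 mb.
P_c ≤ 1011 − 75.84 = 935.16, so the highest integer P_c is 935 mb.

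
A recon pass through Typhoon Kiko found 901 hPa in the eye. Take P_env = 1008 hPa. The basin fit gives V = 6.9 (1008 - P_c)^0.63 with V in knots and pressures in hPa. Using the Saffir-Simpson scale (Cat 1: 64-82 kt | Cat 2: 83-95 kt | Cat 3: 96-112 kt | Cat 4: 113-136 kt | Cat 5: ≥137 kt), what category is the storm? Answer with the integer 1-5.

4

ΔP = 1008 − 901 = 107 hPa.
V ≈ 6.9 × 107^0.63 = 6.9 × 18.99 ≈ 131 kt.
131 kt falls in the Category 4 band.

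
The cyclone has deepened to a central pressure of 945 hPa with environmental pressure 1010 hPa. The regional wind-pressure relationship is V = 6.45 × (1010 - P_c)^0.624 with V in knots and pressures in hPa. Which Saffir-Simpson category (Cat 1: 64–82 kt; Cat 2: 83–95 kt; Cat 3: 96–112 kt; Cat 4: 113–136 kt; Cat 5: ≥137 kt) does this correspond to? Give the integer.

2

ΔP = 1010 − 945 = 65 hPa.
V ≈ 6.45 × 65^0.624 = 6.45 × 13.53 ≈ 87 kt.
87 kt falls in the Category 2 band.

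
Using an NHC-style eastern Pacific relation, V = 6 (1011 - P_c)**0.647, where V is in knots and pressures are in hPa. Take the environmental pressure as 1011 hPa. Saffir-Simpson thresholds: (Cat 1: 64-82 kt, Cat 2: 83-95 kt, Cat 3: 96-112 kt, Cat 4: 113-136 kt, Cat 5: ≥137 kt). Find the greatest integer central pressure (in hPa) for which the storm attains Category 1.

Category 1 begins at V = 64 kt.
Required ΔP = (64/6)^(1/0.647) = 10.667^1.546 ≈ 38.81 hPa.
P_c ≤ 1011 − 38.81 = 972.19, so the highest integer P_c is 972 hPa.

972 hPa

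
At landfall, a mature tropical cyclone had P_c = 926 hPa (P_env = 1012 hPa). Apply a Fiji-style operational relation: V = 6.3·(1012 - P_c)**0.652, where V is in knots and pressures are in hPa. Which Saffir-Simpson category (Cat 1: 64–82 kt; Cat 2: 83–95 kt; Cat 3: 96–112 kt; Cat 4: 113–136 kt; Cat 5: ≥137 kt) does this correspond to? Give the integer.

4

ΔP = 1012 − 926 = 86 hPa.
V ≈ 6.3 × 86^0.652 = 6.3 × 18.25 ≈ 115 kt.
115 kt falls in the Category 4 band.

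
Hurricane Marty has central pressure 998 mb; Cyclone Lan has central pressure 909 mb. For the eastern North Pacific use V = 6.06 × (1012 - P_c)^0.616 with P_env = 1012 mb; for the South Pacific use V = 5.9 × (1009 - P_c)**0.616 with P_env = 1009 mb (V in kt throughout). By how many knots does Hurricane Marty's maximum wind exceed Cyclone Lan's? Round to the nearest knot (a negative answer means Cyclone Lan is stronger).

-70 kt

Hurricane Marty: ΔP = 14; V ≈ 6.06 × 14^0.616 ≈ 30.80 kt.
Cyclone Lan: ΔP = 100; V ≈ 5.9 × 100^0.616 ≈ 100.66 kt.
Difference ≈ 30.80 − 100.66 = -69.86 → -70 kt.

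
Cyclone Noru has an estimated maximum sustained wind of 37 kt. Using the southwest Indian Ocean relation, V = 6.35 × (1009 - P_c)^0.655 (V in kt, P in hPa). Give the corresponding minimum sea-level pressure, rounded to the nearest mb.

994 mb

ΔP = (V / 6.35)^(1/0.655) = (37/6.35)^1.527.
37/6.35 = 5.827; 5.827^1.527 ≈ 14.74 mb.
P_c = 1009 − 14.74 = 994.26 ≈ 994 mb.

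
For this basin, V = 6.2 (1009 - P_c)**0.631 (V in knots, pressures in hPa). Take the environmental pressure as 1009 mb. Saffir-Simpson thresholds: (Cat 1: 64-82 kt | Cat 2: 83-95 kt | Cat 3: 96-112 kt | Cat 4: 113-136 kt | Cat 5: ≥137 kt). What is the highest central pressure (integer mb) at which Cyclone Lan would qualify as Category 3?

Category 3 begins at V = 96 kt.
Required ΔP = (96/6.2)^(1/0.631) = 15.484^1.585 ≈ 76.86 mb.
P_c ≤ 1009 − 76.86 = 932.14, so the highest integer P_c is 932 mb.

932 mb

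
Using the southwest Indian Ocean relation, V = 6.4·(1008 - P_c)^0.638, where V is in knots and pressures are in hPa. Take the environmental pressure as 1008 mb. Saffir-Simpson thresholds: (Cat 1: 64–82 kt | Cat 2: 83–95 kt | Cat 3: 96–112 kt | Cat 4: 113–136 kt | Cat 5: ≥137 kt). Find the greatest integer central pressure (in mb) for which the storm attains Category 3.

Category 3 begins at V = 96 kt.
Required ΔP = (96/6.4)^(1/0.638) = 15.000^1.567 ≈ 69.73 mb.
P_c ≤ 1008 − 69.73 = 938.27, so the highest integer P_c is 938 mb.

938 mb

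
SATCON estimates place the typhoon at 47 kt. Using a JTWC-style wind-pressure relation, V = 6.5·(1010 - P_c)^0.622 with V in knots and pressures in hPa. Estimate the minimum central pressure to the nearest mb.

ΔP = (V / 6.5)^(1/0.622) = (47/6.5)^1.608.
47/6.5 = 7.231; 7.231^1.608 ≈ 24.06 mb.
P_c = 1010 − 24.06 = 985.94 ≈ 986 mb.

986 mb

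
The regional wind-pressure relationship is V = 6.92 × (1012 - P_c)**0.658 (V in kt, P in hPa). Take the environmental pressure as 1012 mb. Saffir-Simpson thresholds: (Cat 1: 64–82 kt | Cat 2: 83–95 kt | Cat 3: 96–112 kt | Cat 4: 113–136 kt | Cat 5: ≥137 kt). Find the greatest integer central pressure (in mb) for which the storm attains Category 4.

Category 4 begins at V = 113 kt.
Required ΔP = (113/6.92)^(1/0.658) = 16.329^1.520 ≈ 69.73 mb.
P_c ≤ 1012 − 69.73 = 942.27, so the highest integer P_c is 942 mb.

942 mb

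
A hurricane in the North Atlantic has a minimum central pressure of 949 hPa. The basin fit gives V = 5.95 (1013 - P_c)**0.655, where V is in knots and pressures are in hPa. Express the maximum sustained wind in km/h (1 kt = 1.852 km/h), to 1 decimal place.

ΔP = 1013 − 949 = 64 hPa.
V ≈ 5.95 × 64^0.655 = 5.95 × 15.242 ≈ 90.691 kt.
90.691 × 1.852 ≈ 167.96 km/h → 168.0 km/h.

168.0 km/h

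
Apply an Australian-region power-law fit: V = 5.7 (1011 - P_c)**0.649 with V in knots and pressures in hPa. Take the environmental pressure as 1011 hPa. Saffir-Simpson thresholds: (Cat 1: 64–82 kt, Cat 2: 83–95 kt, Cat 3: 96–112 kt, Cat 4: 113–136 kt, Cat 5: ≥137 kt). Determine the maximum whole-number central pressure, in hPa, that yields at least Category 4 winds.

911 hPa

Category 4 begins at V = 113 kt.
Required ΔP = (113/5.7)^(1/0.649) = 19.825^1.541 ≈ 99.72 hPa.
P_c ≤ 1011 − 99.72 = 911.28, so the highest integer P_c is 911 hPa.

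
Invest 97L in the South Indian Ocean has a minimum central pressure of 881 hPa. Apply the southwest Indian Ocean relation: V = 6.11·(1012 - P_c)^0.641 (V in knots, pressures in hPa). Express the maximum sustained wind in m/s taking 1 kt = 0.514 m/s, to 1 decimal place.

ΔP = 1012 − 881 = 131 hPa.
V ≈ 6.11 × 131^0.641 = 6.11 × 22.760 ≈ 139.063 kt.
139.063 × 0.514 ≈ 71.48 m/s → 71.5 m/s.

71.5 m/s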